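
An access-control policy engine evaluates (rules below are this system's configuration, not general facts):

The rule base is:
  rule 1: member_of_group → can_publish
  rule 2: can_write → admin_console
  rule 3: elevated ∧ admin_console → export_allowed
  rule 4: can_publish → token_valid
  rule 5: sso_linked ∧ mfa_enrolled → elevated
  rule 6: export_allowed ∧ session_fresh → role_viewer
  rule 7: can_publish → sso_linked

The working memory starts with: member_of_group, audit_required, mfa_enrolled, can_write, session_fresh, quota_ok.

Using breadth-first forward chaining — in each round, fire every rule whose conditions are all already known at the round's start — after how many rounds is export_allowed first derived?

Round 1 — rule 1, rule 2, derive can_publish, admin_console.
Round 2 — rule 4, rule 7, derive token_valid, sso_linked.
Round 3 — rule 5, derive elevated.
Round 4 — rule 3, derive export_allowed.
export_allowed first appears in round 4.

4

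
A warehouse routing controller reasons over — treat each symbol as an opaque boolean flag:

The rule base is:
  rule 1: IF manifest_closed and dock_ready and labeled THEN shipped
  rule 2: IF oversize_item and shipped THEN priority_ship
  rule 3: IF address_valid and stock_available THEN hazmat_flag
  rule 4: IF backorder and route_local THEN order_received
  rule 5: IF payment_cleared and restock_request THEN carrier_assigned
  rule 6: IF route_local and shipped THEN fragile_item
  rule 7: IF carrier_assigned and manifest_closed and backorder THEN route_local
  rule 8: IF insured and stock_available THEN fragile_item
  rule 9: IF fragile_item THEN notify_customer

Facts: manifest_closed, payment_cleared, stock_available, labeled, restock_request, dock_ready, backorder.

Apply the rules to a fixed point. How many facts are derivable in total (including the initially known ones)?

13

[1] rule 1 [IF manifest_closed and dock_ready and labeled THEN shipped]; rule 5 [IF payment_cleared and restock_request THEN carrier_assigned]. ⇒ new: shipped, carrier_assigned.
[2] rule 7 [IF carrier_assigned and manifest_closed and backorder THEN route_local]. ⇒ new: route_local.
[3] rule 4 [IF backorder and route_local THEN order_received]; rule 6 [IF route_local and shipped THEN fragile_item]. ⇒ new: order_received, fragile_item.
[4] rule 9 [IF fragile_item THEN notify_customer]. ⇒ new: notify_customer.
Closure: {backorder, carrier_assigned, dock_ready, fragile_item, labeled, manifest_closed, notify_customer, order_received, payment_cleared, restock_request, route_local, shipped, stock_available} — 13 facts.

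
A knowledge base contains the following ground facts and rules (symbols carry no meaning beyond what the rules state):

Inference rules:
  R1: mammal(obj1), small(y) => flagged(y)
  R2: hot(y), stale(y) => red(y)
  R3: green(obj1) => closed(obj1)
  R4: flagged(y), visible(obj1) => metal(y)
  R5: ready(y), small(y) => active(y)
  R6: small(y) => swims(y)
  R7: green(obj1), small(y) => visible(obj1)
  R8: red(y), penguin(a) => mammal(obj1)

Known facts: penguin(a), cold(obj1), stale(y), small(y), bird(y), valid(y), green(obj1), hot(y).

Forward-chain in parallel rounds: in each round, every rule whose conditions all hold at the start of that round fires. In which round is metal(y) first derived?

Round 1 — R2, R3, R6, R7, derive red(y), closed(obj1), swims(y), visible(obj1).
Round 2 — R8, derive mammal(obj1).
Round 3 — R1, derive flagged(y).
Round 4 — R4, derive metal(y).
metal(y) first appears in round 4.

4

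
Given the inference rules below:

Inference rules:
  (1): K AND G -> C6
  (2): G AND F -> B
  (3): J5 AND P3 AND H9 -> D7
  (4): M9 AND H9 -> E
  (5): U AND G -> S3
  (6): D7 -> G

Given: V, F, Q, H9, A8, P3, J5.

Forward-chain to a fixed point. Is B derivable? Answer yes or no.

yes

Round 1: (3) [J5 AND P3 AND H9 -> D7]. Adds D7.
Round 2: (6) [D7 -> G]. Adds G.
Round 3: (2) [G AND F -> B]. Adds B.
B appears in round 3, so it is derivable.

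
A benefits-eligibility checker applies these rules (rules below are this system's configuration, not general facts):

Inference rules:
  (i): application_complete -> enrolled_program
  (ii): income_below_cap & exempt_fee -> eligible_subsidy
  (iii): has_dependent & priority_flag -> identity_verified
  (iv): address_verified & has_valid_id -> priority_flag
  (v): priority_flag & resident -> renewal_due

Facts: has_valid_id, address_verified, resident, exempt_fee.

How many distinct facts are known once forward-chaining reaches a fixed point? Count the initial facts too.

6

Round 1 — (iv), derive priority_flag.
Round 2 — (v), derive renewal_due.
Closure: {address_verified, exempt_fee, has_valid_id, priority_flag, renewal_due, resident} — 6 facts.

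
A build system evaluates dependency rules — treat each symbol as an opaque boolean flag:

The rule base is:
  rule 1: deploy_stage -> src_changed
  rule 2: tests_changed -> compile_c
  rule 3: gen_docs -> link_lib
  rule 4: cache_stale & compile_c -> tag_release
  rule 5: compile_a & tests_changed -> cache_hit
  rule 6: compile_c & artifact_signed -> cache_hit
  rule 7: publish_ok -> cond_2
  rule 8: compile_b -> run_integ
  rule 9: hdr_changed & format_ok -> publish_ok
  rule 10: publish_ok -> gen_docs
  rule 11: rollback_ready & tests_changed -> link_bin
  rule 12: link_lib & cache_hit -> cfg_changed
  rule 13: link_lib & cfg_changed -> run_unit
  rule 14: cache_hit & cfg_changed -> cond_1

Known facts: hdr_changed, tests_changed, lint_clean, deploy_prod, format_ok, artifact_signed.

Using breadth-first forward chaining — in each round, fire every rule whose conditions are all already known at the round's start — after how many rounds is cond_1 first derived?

Round 1 — rule 2, rule 9, derive compile_c, publish_ok.
Round 2 — rule 6, rule 7, rule 10, derive cache_hit, cond_2, gen_docs.
Round 3 — rule 3, derive link_lib.
Round 4 — rule 12, derive cfg_changed.
Round 5 — rule 13, rule 14, derive run_unit, cond_1.
cond_1 first appears in round 5.

5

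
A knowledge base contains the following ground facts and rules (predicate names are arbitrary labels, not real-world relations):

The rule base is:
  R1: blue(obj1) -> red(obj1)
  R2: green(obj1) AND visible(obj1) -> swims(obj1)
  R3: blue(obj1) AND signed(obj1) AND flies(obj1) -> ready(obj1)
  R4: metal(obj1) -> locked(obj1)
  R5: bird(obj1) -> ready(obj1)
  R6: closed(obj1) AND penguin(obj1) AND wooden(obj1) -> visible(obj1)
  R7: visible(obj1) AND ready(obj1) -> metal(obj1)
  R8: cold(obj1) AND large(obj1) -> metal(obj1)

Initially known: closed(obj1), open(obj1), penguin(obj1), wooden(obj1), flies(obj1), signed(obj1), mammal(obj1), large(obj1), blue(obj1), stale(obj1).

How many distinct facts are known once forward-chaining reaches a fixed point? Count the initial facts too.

15

[1] R1 [blue(obj1) -> red(obj1)]; R3 [blue(obj1) AND signed(obj1) AND flies(obj1) -> ready(obj1)]; R6 [closed(obj1) AND penguin(obj1) AND wooden(obj1) -> visible(obj1)]. ⇒ new: red(obj1), ready(obj1), visible(obj1).
[2] R7 [visible(obj1) AND ready(obj1) -> metal(obj1)]. ⇒ new: metal(obj1).
[3] R4 [metal(obj1) -> locked(obj1)]. ⇒ new: locked(obj1).
Closure: {blue(obj1), closed(obj1), flies(obj1), large(obj1), locked(obj1), mammal(obj1), metal(obj1), open(obj1), penguin(obj1), ready(obj1), red(obj1), signed(obj1), stale(obj1), visible(obj1), wooden(obj1)} — 15 facts.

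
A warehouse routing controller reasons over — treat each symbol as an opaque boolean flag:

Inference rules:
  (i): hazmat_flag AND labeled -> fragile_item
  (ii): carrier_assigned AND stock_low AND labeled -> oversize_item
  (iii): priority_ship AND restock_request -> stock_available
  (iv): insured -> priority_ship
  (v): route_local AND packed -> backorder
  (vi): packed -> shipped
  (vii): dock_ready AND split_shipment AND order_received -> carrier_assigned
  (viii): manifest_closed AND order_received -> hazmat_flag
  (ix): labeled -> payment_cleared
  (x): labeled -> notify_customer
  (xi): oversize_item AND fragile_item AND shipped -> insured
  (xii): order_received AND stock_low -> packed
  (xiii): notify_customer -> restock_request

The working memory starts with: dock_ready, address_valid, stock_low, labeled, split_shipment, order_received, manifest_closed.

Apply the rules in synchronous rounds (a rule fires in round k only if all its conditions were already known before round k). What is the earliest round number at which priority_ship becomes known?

4

Round 1 fires (vii), (viii), (ix), (x), (xii), giving carrier_assigned, hazmat_flag, payment_cleared, notify_customer, packed.
Round 2 fires (i), (ii), (vi), (xiii), giving fragile_item, oversize_item, shipped, restock_request.
Round 3 fires (xi), giving insured.
Round 4 fires (iv), giving priority_ship.
priority_ship first appears in round 4.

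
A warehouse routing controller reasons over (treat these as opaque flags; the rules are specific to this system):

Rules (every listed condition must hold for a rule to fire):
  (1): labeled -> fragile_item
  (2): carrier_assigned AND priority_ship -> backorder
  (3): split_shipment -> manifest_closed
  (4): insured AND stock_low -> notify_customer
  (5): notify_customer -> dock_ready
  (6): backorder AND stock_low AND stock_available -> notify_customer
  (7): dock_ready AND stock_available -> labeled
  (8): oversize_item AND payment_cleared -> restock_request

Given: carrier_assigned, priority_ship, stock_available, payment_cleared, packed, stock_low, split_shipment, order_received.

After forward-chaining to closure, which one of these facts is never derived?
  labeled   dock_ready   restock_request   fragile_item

Round 1: (2) [carrier_assigned AND priority_ship -> backorder]; (3) [split_shipment -> manifest_closed]. New: backorder, manifest_closed.
Round 2: (6) [backorder AND stock_low AND stock_available -> notify_customer]. New: notify_customer.
Round 3: (5) [notify_customer -> dock_ready]. New: dock_ready.
Round 4: (7) [dock_ready AND stock_available -> labeled]. New: labeled.
Round 5: (1) [labeled -> fragile_item]. New: fragile_item.
Derived: dock_ready (round 3), fragile_item (round 5), labeled (round 4). restock_request never appears in any round.

restock_request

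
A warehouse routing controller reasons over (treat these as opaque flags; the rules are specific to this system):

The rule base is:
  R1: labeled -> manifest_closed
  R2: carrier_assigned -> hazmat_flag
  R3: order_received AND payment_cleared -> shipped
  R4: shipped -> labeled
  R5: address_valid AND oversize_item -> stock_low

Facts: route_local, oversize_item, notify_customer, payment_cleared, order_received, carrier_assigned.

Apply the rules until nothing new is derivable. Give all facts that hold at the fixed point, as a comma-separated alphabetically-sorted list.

carrier_assigned, hazmat_flag, labeled, manifest_closed, notify_customer, order_received, oversize_item, payment_cleared, route_local, shipped

[1] R2 [carrier_assigned -> hazmat_flag]; R3 [order_received AND payment_cleared -> shipped]. ⇒ new: hazmat_flag, shipped.
[2] R4 [shipped -> labeled]. ⇒ new: labeled.
[3] R1 [labeled -> manifest_closed]. ⇒ new: manifest_closed.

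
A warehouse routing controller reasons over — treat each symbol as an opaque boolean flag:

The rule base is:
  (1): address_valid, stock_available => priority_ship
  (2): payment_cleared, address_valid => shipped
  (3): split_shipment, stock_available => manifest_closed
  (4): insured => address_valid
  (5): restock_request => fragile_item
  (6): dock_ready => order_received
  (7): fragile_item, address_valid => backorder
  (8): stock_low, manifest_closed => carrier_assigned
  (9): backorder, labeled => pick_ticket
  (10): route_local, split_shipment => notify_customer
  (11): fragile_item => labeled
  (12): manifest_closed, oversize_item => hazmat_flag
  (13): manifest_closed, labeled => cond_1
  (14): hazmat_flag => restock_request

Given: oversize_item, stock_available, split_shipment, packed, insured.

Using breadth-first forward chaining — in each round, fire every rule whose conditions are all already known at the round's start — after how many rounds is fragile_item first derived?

[1] (3) [split_shipment, stock_available => manifest_closed]; (4) [insured => address_valid]. ⇒ new: manifest_closed, address_valid.
[2] (1) [address_valid, stock_available => priority_ship]; (12) [manifest_closed, oversize_item => hazmat_flag]. ⇒ new: priority_ship, hazmat_flag.
[3] (14) [hazmat_flag => restock_request]. ⇒ new: restock_request.
[4] (5) [restock_request => fragile_item]. ⇒ new: fragile_item.
fragile_item first appears in round 4.

4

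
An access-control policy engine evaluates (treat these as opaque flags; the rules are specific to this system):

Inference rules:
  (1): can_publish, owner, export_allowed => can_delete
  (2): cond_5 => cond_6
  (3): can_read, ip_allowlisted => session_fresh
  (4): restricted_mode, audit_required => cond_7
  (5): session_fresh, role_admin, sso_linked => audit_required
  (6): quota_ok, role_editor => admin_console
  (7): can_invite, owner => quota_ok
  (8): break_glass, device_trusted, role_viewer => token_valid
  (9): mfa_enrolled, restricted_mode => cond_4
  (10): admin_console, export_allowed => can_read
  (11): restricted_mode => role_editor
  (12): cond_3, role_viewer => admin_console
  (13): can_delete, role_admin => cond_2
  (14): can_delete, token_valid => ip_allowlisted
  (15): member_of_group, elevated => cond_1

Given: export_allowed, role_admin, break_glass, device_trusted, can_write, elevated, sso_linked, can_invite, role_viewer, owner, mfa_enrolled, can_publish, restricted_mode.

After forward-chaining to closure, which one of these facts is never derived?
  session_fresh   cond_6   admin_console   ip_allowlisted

cond_6

[1] (1) [can_publish, owner, export_allowed => can_delete]; (7) [can_invite, owner => quota_ok]; (8) [break_glass, device_trusted, role_viewer => token_valid]; (9) [mfa_enrolled, restricted_mode => cond_4]; (11) [restricted_mode => role_editor]. ⇒ new: can_delete, quota_ok, token_valid, cond_4, role_editor.
[2] (6) [quota_ok, role_editor => admin_console]; (13) [can_delete, role_admin => cond_2]; (14) [can_delete, token_valid => ip_allowlisted]. ⇒ new: admin_console, cond_2, ip_allowlisted.
[3] (10) [admin_console, export_allowed => can_read]. ⇒ new: can_read.
[4] (3) [can_read, ip_allowlisted => session_fresh]. ⇒ new: session_fresh.
[5] (5) [session_fresh, role_admin, sso_linked => audit_required]. ⇒ new: audit_required.
[6] (4) [restricted_mode, audit_required => cond_7]. ⇒ new: cond_7.
Derived: session_fresh (round 4), admin_console (round 2), ip_allowlisted (round 2). cond_6 never appears in any round.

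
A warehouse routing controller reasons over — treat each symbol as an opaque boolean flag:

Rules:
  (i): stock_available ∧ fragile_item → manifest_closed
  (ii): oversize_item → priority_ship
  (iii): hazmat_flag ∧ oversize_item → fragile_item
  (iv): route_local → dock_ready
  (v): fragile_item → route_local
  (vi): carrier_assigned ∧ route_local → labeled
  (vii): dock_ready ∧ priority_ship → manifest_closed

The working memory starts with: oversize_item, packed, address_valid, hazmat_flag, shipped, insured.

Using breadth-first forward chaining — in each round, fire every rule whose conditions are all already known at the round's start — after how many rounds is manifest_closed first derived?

Round 1 fires (ii), (iii), giving priority_ship, fragile_item.
Round 2 fires (v), giving route_local.
Round 3 fires (iv), giving dock_ready.
Round 4 fires (vii), giving manifest_closed.
manifest_closed first appears in round 4.

4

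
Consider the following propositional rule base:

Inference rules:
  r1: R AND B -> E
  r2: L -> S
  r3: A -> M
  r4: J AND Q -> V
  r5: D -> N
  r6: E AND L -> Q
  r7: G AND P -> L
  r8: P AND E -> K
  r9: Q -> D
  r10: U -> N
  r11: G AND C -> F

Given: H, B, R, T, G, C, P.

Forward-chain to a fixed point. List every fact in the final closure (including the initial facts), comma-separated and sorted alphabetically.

B, C, D, E, F, G, H, K, L, N, P, Q, R, S, T

Round 1: r1 [R AND B -> E]; r7 [G AND P -> L]; r11 [G AND C -> F]. Adds E, L, F.
Round 2: r2 [L -> S]; r6 [E AND L -> Q]; r8 [P AND E -> K]. Adds S, Q, K.
Round 3: r9 [Q -> D]. Adds D.
Round 4: r5 [D -> N]. Adds N.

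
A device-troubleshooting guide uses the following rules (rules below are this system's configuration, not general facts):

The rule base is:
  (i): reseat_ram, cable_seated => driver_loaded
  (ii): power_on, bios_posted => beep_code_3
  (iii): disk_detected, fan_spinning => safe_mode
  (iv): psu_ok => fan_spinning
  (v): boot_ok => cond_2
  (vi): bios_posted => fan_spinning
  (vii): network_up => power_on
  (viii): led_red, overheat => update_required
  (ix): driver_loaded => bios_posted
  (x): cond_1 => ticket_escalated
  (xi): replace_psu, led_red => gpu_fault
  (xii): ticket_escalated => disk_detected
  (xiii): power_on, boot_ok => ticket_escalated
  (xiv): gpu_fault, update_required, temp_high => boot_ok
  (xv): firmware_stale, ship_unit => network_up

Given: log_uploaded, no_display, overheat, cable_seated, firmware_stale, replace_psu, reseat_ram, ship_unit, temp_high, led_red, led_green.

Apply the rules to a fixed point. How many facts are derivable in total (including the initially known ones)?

Round 1: (i) [reseat_ram, cable_seated => driver_loaded]; (viii) [led_red, overheat => update_required]; (xi) [replace_psu, led_red => gpu_fault]; (xv) [firmware_stale, ship_unit => network_up]. Adds driver_loaded, update_required, gpu_fault, network_up.
Round 2: (vii) [network_up => power_on]; (ix) [driver_loaded => bios_posted]; (xiv) [gpu_fault, update_required, temp_high => boot_ok]. Adds power_on, bios_posted, boot_ok.
Round 3: (ii) [power_on, bios_posted => beep_code_3]; (v) [boot_ok => cond_2]; (vi) [bios_posted => fan_spinning]; (xiii) [power_on, boot_ok => ticket_escalated]. Adds beep_code_3, cond_2, fan_spinning, ticket_escalated.
Round 4: (xii) [ticket_escalated => disk_detected]. Adds disk_detected.
Round 5: (iii) [disk_detected, fan_spinning => safe_mode]. Adds safe_mode.
Closure: {beep_code_3, bios_posted, boot_ok, cable_seated, cond_2, disk_detected, driver_loaded, fan_spinning, firmware_stale, gpu_fault, led_green, led_red, log_uploaded, network_up, no_display, overheat, power_on, replace_psu, reseat_ram, safe_mode, ship_unit, temp_high, ticket_escalated, update_required} — 24 facts.

24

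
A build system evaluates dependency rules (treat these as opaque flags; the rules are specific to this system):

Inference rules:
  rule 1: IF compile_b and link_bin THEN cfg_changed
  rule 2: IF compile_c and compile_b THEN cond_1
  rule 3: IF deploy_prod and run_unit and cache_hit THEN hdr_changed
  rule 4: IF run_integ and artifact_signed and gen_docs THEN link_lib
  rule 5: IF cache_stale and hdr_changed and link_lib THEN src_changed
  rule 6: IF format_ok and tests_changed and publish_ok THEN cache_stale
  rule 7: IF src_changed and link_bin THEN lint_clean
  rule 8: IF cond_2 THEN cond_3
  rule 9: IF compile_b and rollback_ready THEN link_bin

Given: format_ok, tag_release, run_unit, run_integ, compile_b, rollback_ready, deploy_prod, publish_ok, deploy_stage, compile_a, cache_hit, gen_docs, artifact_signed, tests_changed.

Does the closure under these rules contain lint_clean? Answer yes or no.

[1] rule 3 [IF deploy_prod and run_unit and cache_hit THEN hdr_changed]; rule 4 [IF run_integ and artifact_signed and gen_docs THEN link_lib]; rule 6 [IF format_ok and tests_changed and publish_ok THEN cache_stale]; rule 9 [IF compile_b and rollback_ready THEN link_bin]. ⇒ new: hdr_changed, link_lib, cache_stale, link_bin.
[2] rule 1 [IF compile_b and link_bin THEN cfg_changed]; rule 5 [IF cache_stale and hdr_changed and link_lib THEN src_changed]. ⇒ new: cfg_changed, src_changed.
[3] rule 7 [IF src_changed and link_bin THEN lint_clean]. ⇒ new: lint_clean.
lint_clean appears in round 3, so it is derivable.

yes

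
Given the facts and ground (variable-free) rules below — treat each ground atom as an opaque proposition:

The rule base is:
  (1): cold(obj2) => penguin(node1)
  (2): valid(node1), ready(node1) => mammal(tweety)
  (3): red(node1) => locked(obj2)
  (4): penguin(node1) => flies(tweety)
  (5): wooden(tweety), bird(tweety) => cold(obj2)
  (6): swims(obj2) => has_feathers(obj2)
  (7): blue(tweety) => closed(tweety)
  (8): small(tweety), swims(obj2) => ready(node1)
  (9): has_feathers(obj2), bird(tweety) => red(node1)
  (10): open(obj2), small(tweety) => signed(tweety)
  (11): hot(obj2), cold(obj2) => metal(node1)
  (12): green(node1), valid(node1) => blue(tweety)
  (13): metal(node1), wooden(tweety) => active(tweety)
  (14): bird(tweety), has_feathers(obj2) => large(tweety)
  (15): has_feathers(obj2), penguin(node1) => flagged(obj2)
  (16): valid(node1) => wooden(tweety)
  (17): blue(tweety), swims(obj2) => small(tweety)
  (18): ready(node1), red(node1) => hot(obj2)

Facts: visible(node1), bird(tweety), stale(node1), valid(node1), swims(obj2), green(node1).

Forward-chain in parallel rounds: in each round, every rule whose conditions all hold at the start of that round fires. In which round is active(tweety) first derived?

Round 1 — (6), (12), (16), derive has_feathers(obj2), blue(tweety), wooden(tweety).
Round 2 — (5), (7), (9), (14), (17), derive cold(obj2), closed(tweety), red(node1), large(tweety), small(tweety).
Round 3 — (1), (3), (8), derive penguin(node1), locked(obj2), ready(node1).
Round 4 — (2), (4), (15), (18), derive mammal(tweety), flies(tweety), flagged(obj2), hot(obj2).
Round 5 — (11), derive metal(node1).
Round 6 — (13), derive active(tweety).
active(tweety) first appears in round 6.

6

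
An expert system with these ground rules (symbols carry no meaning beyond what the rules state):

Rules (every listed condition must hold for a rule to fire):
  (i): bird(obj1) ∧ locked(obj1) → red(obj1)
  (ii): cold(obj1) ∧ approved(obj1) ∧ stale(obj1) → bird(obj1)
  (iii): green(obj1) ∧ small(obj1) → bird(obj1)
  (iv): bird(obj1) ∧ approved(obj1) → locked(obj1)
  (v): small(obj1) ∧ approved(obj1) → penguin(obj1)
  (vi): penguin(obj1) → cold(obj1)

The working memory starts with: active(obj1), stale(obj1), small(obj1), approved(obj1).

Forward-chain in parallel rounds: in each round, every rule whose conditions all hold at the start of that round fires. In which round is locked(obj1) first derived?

4

Round 1: (v) [small(obj1) ∧ approved(obj1) → penguin(obj1)]. Adds penguin(obj1).
Round 2: (vi) [penguin(obj1) → cold(obj1)]. Adds cold(obj1).
Round 3: (ii) [cold(obj1) ∧ approved(obj1) ∧ stale(obj1) → bird(obj1)]. Adds bird(obj1).
Round 4: (iv) [bird(obj1) ∧ approved(obj1) → locked(obj1)]. Adds locked(obj1).
locked(obj1) first appears in round 4.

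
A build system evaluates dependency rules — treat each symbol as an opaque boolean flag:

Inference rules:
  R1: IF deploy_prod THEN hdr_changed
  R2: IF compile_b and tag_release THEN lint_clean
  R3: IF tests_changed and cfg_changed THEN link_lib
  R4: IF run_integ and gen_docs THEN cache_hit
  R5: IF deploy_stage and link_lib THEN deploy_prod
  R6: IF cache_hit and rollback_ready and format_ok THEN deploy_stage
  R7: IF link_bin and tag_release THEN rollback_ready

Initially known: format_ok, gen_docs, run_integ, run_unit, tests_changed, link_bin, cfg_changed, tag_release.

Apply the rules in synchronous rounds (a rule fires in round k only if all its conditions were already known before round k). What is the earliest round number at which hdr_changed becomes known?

Round 1: R3 [IF tests_changed and cfg_changed THEN link_lib]; R4 [IF run_integ and gen_docs THEN cache_hit]; R7 [IF link_bin and tag_release THEN rollback_ready]. New: link_lib, cache_hit, rollback_ready.
Round 2: R6 [IF cache_hit and rollback_ready and format_ok THEN deploy_stage]. New: deploy_stage.
Round 3: R5 [IF deploy_stage and link_lib THEN deploy_prod]. New: deploy_prod.
Round 4: R1 [IF deploy_prod THEN hdr_changed]. New: hdr_changed.
hdr_changed first appears in round 4.

4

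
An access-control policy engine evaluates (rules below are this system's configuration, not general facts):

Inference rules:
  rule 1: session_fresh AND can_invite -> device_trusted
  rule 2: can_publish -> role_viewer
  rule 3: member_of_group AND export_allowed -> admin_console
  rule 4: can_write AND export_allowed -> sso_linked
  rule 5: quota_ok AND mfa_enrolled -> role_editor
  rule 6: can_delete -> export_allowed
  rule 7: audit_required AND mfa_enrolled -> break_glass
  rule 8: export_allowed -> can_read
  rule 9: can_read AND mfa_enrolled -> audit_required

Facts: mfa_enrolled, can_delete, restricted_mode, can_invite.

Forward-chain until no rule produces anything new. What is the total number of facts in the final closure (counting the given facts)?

8

Round 1: rule 6 [can_delete -> export_allowed]. New: export_allowed.
Round 2: rule 8 [export_allowed -> can_read]. New: can_read.
Round 3: rule 9 [can_read AND mfa_enrolled -> audit_required]. New: audit_required.
Round 4: rule 7 [audit_required AND mfa_enrolled -> break_glass]. New: break_glass.
Closure: {audit_required, break_glass, can_delete, can_invite, can_read, export_allowed, mfa_enrolled, restricted_mode} — 8 facts.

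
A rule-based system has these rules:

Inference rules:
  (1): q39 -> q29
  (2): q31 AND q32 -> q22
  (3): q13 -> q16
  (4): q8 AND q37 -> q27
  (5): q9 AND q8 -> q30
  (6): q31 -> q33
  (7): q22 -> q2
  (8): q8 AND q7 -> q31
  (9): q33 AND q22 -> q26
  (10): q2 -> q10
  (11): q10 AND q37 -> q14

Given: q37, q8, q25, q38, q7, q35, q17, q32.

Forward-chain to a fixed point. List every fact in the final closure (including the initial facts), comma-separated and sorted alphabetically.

q10, q14, q17, q2, q22, q25, q26, q27, q31, q32, q33, q35, q37, q38, q7, q8

Round 1 fires (4), (8), giving q27, q31.
Round 2 fires (2), (6), giving q22, q33.
Round 3 fires (7), (9), giving q2, q26.
Round 4 fires (10), giving q10.
Round 5 fires (11), giving q14.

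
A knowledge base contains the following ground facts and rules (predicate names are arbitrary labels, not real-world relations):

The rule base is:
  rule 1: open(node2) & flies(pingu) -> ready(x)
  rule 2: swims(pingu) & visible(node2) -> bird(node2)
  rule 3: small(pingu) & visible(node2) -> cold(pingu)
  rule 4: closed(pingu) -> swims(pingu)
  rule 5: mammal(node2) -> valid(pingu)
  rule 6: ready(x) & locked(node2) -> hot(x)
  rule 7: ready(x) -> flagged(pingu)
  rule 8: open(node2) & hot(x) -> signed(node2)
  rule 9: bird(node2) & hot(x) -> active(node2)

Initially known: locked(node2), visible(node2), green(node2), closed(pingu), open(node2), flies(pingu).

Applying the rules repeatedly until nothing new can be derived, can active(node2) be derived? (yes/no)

[1] rule 1 [open(node2) & flies(pingu) -> ready(x)]; rule 4 [closed(pingu) -> swims(pingu)]. ⇒ new: ready(x), swims(pingu).
[2] rule 2 [swims(pingu) & visible(node2) -> bird(node2)]; rule 6 [ready(x) & locked(node2) -> hot(x)]; rule 7 [ready(x) -> flagged(pingu)]. ⇒ new: bird(node2), hot(x), flagged(pingu).
[3] rule 8 [open(node2) & hot(x) -> signed(node2)]; rule 9 [bird(node2) & hot(x) -> active(node2)]. ⇒ new: signed(node2), active(node2).
active(node2) appears in round 3, so it is derivable.

yes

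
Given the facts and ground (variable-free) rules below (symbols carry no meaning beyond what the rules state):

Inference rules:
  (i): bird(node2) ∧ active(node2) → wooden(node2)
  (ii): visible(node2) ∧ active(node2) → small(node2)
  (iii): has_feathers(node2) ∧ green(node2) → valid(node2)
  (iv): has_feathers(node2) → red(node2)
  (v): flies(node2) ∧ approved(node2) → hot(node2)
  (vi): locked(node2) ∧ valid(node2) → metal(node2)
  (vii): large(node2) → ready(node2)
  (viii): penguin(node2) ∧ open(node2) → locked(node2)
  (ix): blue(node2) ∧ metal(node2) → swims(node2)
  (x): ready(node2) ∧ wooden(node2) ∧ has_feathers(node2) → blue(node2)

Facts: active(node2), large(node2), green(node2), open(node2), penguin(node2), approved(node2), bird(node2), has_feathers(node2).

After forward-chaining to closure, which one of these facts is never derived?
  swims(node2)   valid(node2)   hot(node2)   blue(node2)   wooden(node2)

hot(node2)

Round 1: (i) [bird(node2) ∧ active(node2) → wooden(node2)]; (iii) [has_feathers(node2) ∧ green(node2) → valid(node2)]; (iv) [has_feathers(node2) → red(node2)]; (vii) [large(node2) → ready(node2)]; (viii) [penguin(node2) ∧ open(node2) → locked(node2)]. New: wooden(node2), valid(node2), red(node2), ready(node2), locked(node2).
Round 2: (vi) [locked(node2) ∧ valid(node2) → metal(node2)]; (x) [ready(node2) ∧ wooden(node2) ∧ has_feathers(node2) → blue(node2)]. New: metal(node2), blue(node2).
Round 3: (ix) [blue(node2) ∧ metal(node2) → swims(node2)]. New: swims(node2).
Derived: blue(node2) (round 2), wooden(node2) (round 1), swims(node2) (round 3), valid(node2) (round 1). hot(node2) never appears in any round.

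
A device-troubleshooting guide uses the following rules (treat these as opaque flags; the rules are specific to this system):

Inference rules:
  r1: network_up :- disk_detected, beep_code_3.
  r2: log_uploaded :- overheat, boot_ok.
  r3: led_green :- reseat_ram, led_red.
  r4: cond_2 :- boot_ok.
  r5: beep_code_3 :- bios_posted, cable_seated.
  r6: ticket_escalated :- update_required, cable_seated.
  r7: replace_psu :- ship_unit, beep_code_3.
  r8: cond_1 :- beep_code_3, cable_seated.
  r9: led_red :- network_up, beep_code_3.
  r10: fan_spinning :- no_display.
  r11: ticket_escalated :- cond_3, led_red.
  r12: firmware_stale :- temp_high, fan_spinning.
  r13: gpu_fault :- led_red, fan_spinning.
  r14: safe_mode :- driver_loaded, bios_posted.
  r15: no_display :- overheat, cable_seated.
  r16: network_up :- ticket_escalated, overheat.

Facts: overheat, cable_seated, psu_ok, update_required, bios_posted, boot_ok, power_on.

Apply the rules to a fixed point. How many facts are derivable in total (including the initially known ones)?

Round 1: r2 [log_uploaded :- overheat, boot_ok.]; r4 [cond_2 :- boot_ok.]; r5 [beep_code_3 :- bios_posted, cable_seated.]; r6 [ticket_escalated :- update_required, cable_seated.]; r15 [no_display :- overheat, cable_seated.]. New: log_uploaded, cond_2, beep_code_3, ticket_escalated, no_display.
Round 2: r8 [cond_1 :- beep_code_3, cable_seated.]; r10 [fan_spinning :- no_display.]; r16 [network_up :- ticket_escalated, overheat.]. New: cond_1, fan_spinning, network_up.
Round 3: r9 [led_red :- network_up, beep_code_3.]. New: led_red.
Round 4: r13 [gpu_fault :- led_red, fan_spinning.]. New: gpu_fault.
Closure: {beep_code_3, bios_posted, boot_ok, cable_seated, cond_1, cond_2, fan_spinning, gpu_fault, led_red, log_uploaded, network_up, no_display, overheat, power_on, psu_ok, ticket_escalated, update_required} — 17 facts.

17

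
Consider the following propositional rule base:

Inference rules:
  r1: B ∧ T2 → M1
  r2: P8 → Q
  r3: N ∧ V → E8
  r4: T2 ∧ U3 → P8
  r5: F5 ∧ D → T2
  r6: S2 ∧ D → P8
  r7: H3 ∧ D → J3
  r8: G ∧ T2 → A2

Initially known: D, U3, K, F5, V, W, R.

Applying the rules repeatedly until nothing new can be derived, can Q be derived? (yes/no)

Round 1: r5 [F5 ∧ D → T2]. New: T2.
Round 2: r4 [T2 ∧ U3 → P8]. New: P8.
Round 3: r2 [P8 → Q]. New: Q.
Q appears in round 3, so it is derivable.

yes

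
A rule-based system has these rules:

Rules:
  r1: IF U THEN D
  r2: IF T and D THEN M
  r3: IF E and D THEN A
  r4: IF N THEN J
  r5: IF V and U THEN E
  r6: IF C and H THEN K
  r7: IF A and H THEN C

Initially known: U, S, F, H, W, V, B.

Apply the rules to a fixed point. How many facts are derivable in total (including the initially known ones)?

12

Round 1: r1 [IF U THEN D]; r5 [IF V and U THEN E]. New: D, E.
Round 2: r3 [IF E and D THEN A]. New: A.
Round 3: r7 [IF A and H THEN C]. New: C.
Round 4: r6 [IF C and H THEN K]. New: K.
Closure: {A, B, C, D, E, F, H, K, S, U, V, W} — 12 facts.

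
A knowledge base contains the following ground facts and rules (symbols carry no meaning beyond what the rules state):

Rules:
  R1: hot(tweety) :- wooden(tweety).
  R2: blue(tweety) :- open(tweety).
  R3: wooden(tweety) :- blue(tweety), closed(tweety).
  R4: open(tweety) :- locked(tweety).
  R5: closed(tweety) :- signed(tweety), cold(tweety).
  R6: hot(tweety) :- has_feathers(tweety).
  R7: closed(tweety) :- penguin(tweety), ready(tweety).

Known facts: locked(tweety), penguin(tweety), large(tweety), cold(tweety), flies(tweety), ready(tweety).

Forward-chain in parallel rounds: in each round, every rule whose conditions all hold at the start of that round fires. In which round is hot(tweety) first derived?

4

Round 1 fires R4, R7, giving open(tweety), closed(tweety).
Round 2 fires R2, giving blue(tweety).
Round 3 fires R3, giving wooden(tweety).
Round 4 fires R1, giving hot(tweety).
hot(tweety) first appears in round 4.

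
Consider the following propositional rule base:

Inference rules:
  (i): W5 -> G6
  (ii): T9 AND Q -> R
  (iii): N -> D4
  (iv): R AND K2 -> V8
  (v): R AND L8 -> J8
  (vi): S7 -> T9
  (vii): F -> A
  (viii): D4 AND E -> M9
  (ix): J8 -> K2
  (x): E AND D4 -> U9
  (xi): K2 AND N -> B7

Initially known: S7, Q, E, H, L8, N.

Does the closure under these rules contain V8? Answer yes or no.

Round 1: (iii) [N -> D4]; (vi) [S7 -> T9]. Adds D4, T9.
Round 2: (ii) [T9 AND Q -> R]; (viii) [D4 AND E -> M9]; (x) [E AND D4 -> U9]. Adds R, M9, U9.
Round 3: (v) [R AND L8 -> J8]. Adds J8.
Round 4: (ix) [J8 -> K2]. Adds K2.
Round 5: (iv) [R AND K2 -> V8]; (xi) [K2 AND N -> B7]. Adds V8, B7.
V8 appears in round 5, so it is derivable.

yes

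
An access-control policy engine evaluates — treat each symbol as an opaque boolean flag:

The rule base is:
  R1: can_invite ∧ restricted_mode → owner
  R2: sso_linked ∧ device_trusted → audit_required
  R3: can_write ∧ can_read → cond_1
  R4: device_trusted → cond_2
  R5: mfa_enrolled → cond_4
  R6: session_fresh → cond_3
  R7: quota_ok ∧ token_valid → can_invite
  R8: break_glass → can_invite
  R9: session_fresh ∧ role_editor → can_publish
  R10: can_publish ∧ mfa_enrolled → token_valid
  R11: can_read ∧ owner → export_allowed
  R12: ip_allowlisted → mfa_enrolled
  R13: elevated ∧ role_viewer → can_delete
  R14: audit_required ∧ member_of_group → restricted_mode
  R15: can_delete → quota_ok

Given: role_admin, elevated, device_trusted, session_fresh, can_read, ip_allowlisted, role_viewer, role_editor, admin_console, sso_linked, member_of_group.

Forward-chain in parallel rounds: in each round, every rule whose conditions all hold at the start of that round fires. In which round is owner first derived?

4

Round 1: R2 [sso_linked ∧ device_trusted → audit_required]; R4 [device_trusted → cond_2]; R6 [session_fresh → cond_3]; R9 [session_fresh ∧ role_editor → can_publish]; R12 [ip_allowlisted → mfa_enrolled]; R13 [elevated ∧ role_viewer → can_delete]. Adds audit_required, cond_2, cond_3, can_publish, mfa_enrolled, can_delete.
Round 2: R5 [mfa_enrolled → cond_4]; R10 [can_publish ∧ mfa_enrolled → token_valid]; R14 [audit_required ∧ member_of_group → restricted_mode]; R15 [can_delete → quota_ok]. Adds cond_4, token_valid, restricted_mode, quota_ok.
Round 3: R7 [quota_ok ∧ token_valid → can_invite]. Adds can_invite.
Round 4: R1 [can_invite ∧ restricted_mode → owner]. Adds owner.
owner first appears in round 4.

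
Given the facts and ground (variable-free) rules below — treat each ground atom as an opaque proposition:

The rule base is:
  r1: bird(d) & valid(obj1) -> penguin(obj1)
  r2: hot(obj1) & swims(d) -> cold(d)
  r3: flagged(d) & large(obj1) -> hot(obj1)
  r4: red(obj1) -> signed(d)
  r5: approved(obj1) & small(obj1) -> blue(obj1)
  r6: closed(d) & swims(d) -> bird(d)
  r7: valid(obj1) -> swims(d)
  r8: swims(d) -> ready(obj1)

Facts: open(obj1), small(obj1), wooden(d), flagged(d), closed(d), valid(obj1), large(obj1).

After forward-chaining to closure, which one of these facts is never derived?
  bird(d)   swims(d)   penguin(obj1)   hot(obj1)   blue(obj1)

Round 1: r3 [flagged(d) & large(obj1) -> hot(obj1)]; r7 [valid(obj1) -> swims(d)]. Adds hot(obj1), swims(d).
Round 2: r2 [hot(obj1) & swims(d) -> cold(d)]; r6 [closed(d) & swims(d) -> bird(d)]; r8 [swims(d) -> ready(obj1)]. Adds cold(d), bird(d), ready(obj1).
Round 3: r1 [bird(d) & valid(obj1) -> penguin(obj1)]. Adds penguin(obj1).
Derived: penguin(obj1) (round 3), bird(d) (round 2), hot(obj1) (round 1), swims(d) (round 1). blue(obj1) never appears in any round.

blue(obj1)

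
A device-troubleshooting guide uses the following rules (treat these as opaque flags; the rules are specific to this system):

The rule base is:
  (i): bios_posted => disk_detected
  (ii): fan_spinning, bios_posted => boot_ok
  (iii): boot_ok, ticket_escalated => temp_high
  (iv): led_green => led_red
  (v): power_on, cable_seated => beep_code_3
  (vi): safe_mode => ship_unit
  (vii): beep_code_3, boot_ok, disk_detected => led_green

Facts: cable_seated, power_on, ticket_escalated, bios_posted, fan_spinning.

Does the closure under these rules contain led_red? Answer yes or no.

yes

Round 1 fires (i), (ii), (v), giving disk_detected, boot_ok, beep_code_3.
Round 2 fires (iii), (vii), giving temp_high, led_green.
Round 3 fires (iv), giving led_red.
led_red appears in round 3, so it is derivable.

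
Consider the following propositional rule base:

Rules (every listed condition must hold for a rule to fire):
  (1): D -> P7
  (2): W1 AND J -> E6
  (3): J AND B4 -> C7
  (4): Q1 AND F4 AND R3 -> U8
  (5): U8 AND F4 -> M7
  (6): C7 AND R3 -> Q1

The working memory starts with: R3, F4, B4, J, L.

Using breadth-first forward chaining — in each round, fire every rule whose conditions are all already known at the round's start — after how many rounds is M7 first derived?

Round 1 — (3), derive C7.
Round 2 — (6), derive Q1.
Round 3 — (4), derive U8.
Round 4 — (5), derive M7.
M7 first appears in round 4.

4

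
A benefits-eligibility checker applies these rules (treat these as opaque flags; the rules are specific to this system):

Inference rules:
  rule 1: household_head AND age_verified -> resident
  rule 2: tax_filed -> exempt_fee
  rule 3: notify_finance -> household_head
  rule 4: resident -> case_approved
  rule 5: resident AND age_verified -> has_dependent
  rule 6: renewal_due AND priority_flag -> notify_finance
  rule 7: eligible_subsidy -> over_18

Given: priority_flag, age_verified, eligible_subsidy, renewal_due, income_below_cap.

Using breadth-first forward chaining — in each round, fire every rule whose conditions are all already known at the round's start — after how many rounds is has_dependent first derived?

Round 1: rule 6 [renewal_due AND priority_flag -> notify_finance]; rule 7 [eligible_subsidy -> over_18]. Adds notify_finance, over_18.
Round 2: rule 3 [notify_finance -> household_head]. Adds household_head.
Round 3: rule 1 [household_head AND age_verified -> resident]. Adds resident.
Round 4: rule 4 [resident -> case_approved]; rule 5 [resident AND age_verified -> has_dependent]. Adds case_approved, has_dependent.
has_dependent first appears in round 4.

4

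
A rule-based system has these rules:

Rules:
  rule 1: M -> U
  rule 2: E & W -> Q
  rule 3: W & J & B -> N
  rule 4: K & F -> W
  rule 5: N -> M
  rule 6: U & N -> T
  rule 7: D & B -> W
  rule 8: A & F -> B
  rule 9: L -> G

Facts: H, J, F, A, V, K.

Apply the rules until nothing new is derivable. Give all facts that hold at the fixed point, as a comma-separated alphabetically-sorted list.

A, B, F, H, J, K, M, N, T, U, V, W

Round 1 fires rule 4, rule 8, giving W, B.
Round 2 fires rule 3, giving N.
Round 3 fires rule 5, giving M.
Round 4 fires rule 1, giving U.
Round 5 fires rule 6, giving T.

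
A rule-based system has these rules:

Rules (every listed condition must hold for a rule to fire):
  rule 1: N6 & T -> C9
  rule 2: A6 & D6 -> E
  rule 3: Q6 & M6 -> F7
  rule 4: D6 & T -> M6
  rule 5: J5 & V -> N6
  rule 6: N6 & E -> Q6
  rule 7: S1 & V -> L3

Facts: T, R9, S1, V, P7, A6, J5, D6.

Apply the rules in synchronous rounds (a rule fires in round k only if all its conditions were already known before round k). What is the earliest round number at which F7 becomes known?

Round 1: rule 2 [A6 & D6 -> E]; rule 4 [D6 & T -> M6]; rule 5 [J5 & V -> N6]; rule 7 [S1 & V -> L3]. Adds E, M6, N6, L3.
Round 2: rule 1 [N6 & T -> C9]; rule 6 [N6 & E -> Q6]. Adds C9, Q6.
Round 3: rule 3 [Q6 & M6 -> F7]. Adds F7.
F7 first appears in round 3.

3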